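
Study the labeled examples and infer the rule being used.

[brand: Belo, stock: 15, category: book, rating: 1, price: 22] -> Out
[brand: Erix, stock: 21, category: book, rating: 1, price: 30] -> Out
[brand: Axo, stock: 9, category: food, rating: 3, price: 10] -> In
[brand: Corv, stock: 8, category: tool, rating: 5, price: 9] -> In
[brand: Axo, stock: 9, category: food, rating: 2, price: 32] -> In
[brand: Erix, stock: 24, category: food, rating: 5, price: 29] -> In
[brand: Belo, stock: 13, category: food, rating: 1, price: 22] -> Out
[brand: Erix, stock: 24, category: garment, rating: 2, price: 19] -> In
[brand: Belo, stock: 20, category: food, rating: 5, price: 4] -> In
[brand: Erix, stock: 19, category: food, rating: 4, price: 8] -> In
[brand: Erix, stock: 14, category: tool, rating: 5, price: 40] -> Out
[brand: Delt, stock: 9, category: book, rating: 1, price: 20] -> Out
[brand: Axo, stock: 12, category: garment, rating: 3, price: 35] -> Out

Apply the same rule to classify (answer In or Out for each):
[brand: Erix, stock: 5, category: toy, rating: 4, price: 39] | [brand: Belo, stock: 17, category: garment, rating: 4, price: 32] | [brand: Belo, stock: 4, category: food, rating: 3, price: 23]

Out, In, In

All 'In' examples share one property — price ≤ 32 AND rating ≥ 2 — and every 'Out' example lacks it.
[brand: Erix, stock: 5, category: toy, rating: 4, price: 39] — price = 39, rating = 4, hence Out.
[brand: Belo, stock: 17, category: garment, rating: 4, price: 32] — price = 32, rating = 4, hence In.
[brand: Belo, stock: 4, category: food, rating: 3, price: 23] — price = 23, rating = 3, hence In.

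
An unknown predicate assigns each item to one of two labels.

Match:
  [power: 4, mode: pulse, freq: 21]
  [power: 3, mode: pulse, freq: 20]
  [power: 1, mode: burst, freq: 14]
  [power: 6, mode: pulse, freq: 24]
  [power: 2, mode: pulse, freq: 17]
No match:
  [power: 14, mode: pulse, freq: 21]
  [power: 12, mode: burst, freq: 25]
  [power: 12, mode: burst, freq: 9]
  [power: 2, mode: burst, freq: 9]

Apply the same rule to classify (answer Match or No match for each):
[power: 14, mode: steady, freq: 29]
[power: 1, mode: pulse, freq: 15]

The common property of the 'Match' items is: power ≤ 6 AND freq ≥ 14. No 'No match' item has it.
No match: [power: 14, mode: steady, freq: 29], since power = 14, freq = 29. Match: [power: 1, mode: pulse, freq: 15], since power = 1, freq = 15.

No match, Match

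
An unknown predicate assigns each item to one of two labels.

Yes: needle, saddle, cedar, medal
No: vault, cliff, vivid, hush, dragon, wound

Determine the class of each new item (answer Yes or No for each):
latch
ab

A rule that fits every label: contains 'e' — true of each 'Yes' example, false of each 'No' one.
latch — no 'e', hence No. ab — no 'e', hence No.

No, No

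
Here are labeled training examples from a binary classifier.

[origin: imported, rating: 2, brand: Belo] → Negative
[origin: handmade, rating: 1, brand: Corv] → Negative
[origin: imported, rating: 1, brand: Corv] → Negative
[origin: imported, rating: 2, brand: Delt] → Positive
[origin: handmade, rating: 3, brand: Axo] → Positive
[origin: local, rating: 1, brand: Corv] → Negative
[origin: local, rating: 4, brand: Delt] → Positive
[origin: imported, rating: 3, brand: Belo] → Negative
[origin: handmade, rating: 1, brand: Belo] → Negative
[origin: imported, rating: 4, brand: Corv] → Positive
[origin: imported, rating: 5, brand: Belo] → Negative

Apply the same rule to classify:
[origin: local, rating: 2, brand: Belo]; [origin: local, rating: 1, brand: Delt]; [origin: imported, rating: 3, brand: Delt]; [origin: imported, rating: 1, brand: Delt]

One predicate separates the groups cleanly: brand is not Belo AND rating ≥ 2.
[origin: local, rating: 2, brand: Belo]: brand is Belo, rating = 2 — does not pass, so Negative. [origin: local, rating: 1, brand: Delt]: brand is Delt, rating = 1 — does not pass, so Negative. [origin: imported, rating: 3, brand: Delt]: brand is Delt, rating = 3 — checks out, so Positive. [origin: imported, rating: 1, brand: Delt]: brand is Delt, rating = 1 — does not pass, so Negative.

Negative, Negative, Positive, Negative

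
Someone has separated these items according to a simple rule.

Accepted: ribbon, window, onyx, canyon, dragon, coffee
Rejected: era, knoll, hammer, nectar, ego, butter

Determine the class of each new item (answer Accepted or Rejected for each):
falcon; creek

Accepted, Rejected

'Accepted' ⟺ even length AND contains 'o'.
falcon: length 6, has 'o' — checks out, so Accepted.
creek: length 5, no 'o' — fails the rule, so Rejected.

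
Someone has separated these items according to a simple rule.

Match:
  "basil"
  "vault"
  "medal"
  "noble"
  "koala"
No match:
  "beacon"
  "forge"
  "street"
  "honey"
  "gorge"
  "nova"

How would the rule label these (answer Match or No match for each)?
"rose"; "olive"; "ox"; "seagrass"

No match, Match, No match, No match

'Match' ⟺ contains 'l'.
"rose": no 'l' — does not satisfy this, so No match. "olive": has 'l' — passes, so Match. "ox": no 'l' — does not satisfy this, so No match. "seagrass": no 'l' — does not satisfy this, so No match.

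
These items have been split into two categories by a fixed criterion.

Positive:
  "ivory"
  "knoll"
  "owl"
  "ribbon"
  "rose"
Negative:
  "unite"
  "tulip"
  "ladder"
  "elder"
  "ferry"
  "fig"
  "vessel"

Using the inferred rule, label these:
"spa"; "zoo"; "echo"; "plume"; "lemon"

Negative, Positive, Positive, Negative, Positive

The common property of the 'Positive' items is: contains 'o'. No 'Negative' item has it.
"spa" → no 'o' → Negative.
"zoo" → has 'o' → Positive.
"echo" → has 'o' → Positive.
"plume" → no 'o' → Negative.
"lemon" → has 'o' → Positive.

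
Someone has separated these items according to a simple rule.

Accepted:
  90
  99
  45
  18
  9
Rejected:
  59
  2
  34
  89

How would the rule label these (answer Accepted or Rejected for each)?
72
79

Rule: multiple of 3. This holds for each 'Accepted' example and fails for each 'Rejected' one.

Accepted, Rejected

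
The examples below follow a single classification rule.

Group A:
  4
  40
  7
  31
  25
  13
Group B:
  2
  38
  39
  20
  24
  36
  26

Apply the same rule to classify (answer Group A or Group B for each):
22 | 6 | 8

Group A, Group B, Group B

The rule appears to be: ≡ 1 (mod 3).
22: 22 mod 3 = 1, checks out → Group A.
6: 6 mod 3 = 0, doesn't qualify → Group B.
8: 8 mod 3 = 2, doesn't qualify → Group B.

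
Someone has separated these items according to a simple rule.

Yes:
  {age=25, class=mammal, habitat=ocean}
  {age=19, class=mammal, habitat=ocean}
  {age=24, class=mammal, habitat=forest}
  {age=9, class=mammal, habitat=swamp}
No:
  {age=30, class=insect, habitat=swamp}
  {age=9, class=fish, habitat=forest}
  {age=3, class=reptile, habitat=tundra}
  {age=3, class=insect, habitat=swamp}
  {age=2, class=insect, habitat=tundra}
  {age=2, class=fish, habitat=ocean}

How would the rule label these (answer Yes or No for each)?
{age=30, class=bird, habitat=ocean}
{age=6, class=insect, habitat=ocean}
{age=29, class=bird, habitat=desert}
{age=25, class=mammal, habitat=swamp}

No, No, No, Yes

The simplest hypothesis consistent with all the labels is: class is mammal.
{age=30, class=bird, habitat=ocean} — class is bird, hence No.
{age=6, class=insect, habitat=ocean} — class is insect, hence No.
{age=29, class=bird, habitat=desert} — class is bird, hence No.
{age=25, class=mammal, habitat=swamp} — class is mammal, hence Yes.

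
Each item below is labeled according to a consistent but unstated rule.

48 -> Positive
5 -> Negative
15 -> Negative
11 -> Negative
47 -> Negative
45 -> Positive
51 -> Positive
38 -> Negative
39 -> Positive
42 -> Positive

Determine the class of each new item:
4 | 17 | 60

The common property of the 'Positive' items is: multiple of 3 AND at least 38. No 'Negative' item has it.
4 — 4 = 3·1 + 1, 4 < 38, hence Negative.
17 — 17 = 3·5 + 2, 17 < 38, hence Negative.
60 — 60 = 3·20, 60 ≥ 38, hence Positive.

Negative, Negative, Positive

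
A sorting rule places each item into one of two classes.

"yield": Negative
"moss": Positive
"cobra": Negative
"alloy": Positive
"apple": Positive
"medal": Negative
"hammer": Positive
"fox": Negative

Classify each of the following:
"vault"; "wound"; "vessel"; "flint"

Negative, Negative, Positive, Negative

A rule that fits every label: has a double letter — true of each 'Positive' example, false of each 'Negative' one.
"vault": no doubled letter, doesn't qualify → Negative.
"wound": no doubled letter, doesn't qualify → Negative.
"vessel": 'ss' doubled, has this property → Positive.
"flint": no doubled letter, doesn't qualify → Negative.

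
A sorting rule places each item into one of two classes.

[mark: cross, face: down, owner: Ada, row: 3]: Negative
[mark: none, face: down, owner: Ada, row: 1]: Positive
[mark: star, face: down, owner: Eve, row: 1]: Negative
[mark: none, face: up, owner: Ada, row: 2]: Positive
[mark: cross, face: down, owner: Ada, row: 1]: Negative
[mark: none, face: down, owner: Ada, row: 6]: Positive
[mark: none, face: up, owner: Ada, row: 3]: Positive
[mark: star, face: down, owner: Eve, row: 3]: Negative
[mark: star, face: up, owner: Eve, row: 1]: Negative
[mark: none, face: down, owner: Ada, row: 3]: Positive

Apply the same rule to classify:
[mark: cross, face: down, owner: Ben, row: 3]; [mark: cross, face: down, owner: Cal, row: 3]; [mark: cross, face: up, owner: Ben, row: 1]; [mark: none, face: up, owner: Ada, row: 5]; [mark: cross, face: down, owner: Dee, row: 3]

Negative, Negative, Negative, Positive, Negative

The common property of the 'Positive' items is: mark is none. No 'Negative' item has it.
[mark: cross, face: down, owner: Ben, row: 3] — mark is cross, hence Negative.
[mark: cross, face: down, owner: Cal, row: 3] — mark is cross, hence Negative.
[mark: cross, face: up, owner: Ben, row: 1] — mark is cross, hence Negative.
[mark: none, face: up, owner: Ada, row: 5] — mark is none, hence Positive.
[mark: cross, face: down, owner: Dee, row: 3] — mark is cross, hence Negative.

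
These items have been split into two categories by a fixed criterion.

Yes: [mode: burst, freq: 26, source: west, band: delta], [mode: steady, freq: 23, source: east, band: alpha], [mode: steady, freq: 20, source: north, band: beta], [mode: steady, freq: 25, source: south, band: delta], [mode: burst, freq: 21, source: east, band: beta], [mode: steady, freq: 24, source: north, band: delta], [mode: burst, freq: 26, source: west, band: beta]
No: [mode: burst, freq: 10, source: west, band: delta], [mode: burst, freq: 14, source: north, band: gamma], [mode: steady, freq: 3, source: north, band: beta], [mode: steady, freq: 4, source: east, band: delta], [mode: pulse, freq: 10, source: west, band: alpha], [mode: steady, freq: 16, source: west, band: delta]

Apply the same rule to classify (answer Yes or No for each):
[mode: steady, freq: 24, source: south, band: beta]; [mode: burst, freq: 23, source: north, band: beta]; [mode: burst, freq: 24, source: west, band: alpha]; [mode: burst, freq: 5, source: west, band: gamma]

The pattern is that an item is 'Yes' exactly when: freq ≥ 20.
[mode: steady, freq: 24, source: south, band: beta] → freq = 24 → Yes.
[mode: burst, freq: 23, source: north, band: beta] → freq = 23 → Yes.
[mode: burst, freq: 24, source: west, band: alpha] → freq = 24 → Yes.
[mode: burst, freq: 5, source: west, band: gamma] → freq = 5 → No.

Yes, Yes, Yes, No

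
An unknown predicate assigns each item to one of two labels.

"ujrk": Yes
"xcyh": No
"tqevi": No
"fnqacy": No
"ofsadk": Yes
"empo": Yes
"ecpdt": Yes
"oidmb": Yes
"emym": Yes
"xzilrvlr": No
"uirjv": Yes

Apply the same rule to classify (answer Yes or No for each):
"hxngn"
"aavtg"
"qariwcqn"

The simplest hypothesis consistent with all the labels is: starts with a vowel.

No, Yes, No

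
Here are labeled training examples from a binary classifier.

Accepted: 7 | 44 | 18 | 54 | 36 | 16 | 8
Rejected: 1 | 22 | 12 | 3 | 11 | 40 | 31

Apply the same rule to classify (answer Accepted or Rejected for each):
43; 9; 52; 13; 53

Rule: digit sum ≥ 5. This holds for each 'Accepted' example and fails for each 'Rejected' one.
43: digit sum 4+3 = 7 — qualifies, so Accepted.
9: digit sum 9 — qualifies, so Accepted.
52: digit sum 5+2 = 7 — qualifies, so Accepted.
13: digit sum 1+3 = 4 — does not pass, so Rejected.
53: digit sum 5+3 = 8 — qualifies, so Accepted.

Accepted, Accepted, Accepted, Rejected, Accepted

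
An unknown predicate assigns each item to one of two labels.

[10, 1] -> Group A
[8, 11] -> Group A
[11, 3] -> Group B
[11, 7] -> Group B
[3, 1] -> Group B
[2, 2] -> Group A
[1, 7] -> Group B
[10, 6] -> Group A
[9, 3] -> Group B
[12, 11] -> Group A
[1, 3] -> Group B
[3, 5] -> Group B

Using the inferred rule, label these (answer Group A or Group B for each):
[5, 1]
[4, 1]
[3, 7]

Group B, Group A, Group B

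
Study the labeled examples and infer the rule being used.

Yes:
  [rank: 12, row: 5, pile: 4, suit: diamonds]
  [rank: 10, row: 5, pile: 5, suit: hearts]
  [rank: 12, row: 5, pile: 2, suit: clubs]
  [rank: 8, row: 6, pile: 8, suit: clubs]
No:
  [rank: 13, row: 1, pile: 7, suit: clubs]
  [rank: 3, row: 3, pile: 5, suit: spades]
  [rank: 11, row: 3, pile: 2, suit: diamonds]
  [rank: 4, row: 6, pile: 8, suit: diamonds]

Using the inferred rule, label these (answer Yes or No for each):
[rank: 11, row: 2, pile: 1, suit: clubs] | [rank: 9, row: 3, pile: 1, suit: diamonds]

The common property of the 'Yes' items is: row ≥ 5 AND rank ≥ 8. No 'No' item has it.
[rank: 11, row: 2, pile: 1, suit: clubs] — row = 2, rank = 11, hence No. [rank: 9, row: 3, pile: 1, suit: diamonds] — row = 3, rank = 9, hence No.

No, No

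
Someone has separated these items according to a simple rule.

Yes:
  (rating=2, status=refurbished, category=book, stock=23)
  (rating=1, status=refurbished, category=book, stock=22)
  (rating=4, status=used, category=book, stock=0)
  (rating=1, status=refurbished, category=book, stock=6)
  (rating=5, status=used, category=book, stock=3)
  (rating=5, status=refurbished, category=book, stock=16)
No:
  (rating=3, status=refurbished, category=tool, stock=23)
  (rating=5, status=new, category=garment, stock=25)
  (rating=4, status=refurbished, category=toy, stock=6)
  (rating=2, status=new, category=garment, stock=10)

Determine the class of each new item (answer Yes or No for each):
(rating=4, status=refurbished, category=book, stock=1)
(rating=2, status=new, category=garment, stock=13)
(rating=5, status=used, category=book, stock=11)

Yes, No, Yes

Checking candidate rules against both groups, what survives is: category is book.
Yes: (rating=4, status=refurbished, category=book, stock=1), since category is book. No: (rating=2, status=new, category=garment, stock=13), since category is garment. Yes: (rating=5, status=used, category=book, stock=11), since category is book.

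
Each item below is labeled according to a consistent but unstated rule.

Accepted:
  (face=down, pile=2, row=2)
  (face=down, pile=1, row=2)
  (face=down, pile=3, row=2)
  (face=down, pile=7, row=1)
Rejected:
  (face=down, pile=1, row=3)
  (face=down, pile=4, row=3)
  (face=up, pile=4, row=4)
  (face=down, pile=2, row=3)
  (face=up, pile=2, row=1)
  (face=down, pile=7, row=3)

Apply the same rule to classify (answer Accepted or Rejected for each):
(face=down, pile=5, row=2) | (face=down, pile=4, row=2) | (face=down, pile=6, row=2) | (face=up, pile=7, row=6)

The pattern is that an item is 'Accepted' exactly when: face is down AND row ≤ 2.
(face=down, pile=5, row=2): face is down, row = 2, qualifies → Accepted.
(face=down, pile=4, row=2): face is down, row = 2, qualifies → Accepted.
(face=down, pile=6, row=2): face is down, row = 2, qualifies → Accepted.
(face=up, pile=7, row=6): face is up, row = 6, does not satisfy this → Rejected.

Accepted, Accepted, Accepted, Rejected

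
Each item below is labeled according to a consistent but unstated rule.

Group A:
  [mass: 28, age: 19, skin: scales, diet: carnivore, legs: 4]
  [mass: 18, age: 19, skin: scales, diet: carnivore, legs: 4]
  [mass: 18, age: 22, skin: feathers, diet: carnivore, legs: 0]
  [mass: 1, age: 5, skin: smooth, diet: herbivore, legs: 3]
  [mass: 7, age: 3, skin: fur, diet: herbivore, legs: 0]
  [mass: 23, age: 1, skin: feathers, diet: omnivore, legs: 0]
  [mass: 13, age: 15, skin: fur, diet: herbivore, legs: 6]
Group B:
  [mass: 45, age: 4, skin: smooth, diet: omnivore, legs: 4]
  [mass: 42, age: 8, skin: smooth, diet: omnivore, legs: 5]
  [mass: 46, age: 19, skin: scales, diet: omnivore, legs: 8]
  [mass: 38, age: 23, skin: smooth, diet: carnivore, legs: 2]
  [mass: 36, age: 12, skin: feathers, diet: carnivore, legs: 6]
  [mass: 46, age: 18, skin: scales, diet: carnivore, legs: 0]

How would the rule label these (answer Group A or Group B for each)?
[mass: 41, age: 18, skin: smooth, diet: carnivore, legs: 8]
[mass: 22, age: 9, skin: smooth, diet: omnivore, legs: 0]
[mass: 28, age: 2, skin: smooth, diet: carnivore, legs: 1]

The common property of the 'Group A' items is: mass ≤ 28. No 'Group B' item has it.
[mass: 41, age: 18, skin: smooth, diet: carnivore, legs: 8] → mass = 41 → Group B.
[mass: 22, age: 9, skin: smooth, diet: omnivore, legs: 0] → mass = 22 → Group A.
[mass: 28, age: 2, skin: smooth, diet: carnivore, legs: 1] → mass = 28 → Group A.

Group B, Group A, Group A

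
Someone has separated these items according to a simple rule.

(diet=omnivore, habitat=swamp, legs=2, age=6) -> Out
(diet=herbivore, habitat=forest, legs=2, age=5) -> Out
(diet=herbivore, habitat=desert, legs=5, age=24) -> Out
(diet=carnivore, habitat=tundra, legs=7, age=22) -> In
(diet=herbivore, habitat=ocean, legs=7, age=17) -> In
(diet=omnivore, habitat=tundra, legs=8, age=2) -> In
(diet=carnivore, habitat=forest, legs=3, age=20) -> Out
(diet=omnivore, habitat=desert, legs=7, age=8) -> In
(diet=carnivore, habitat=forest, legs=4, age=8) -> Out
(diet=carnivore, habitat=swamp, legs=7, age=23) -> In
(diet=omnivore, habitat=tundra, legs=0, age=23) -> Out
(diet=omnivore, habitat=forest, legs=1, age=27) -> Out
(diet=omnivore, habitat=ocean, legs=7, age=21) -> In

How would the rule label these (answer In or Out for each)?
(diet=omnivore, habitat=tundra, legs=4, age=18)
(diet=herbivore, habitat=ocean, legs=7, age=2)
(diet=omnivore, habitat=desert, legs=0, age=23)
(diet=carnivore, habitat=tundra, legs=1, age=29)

Rule: legs ≥ 7. This holds for each 'In' example and fails for each 'Out' one.
(diet=omnivore, habitat=tundra, legs=4, age=18): legs = 4, does not fit → Out.
(diet=herbivore, habitat=ocean, legs=7, age=2): legs = 7, matches → In.
(diet=omnivore, habitat=desert, legs=0, age=23): legs = 0, does not fit → Out.
(diet=carnivore, habitat=tundra, legs=1, age=29): legs = 1, does not fit → Out.

Out, In, Out, Out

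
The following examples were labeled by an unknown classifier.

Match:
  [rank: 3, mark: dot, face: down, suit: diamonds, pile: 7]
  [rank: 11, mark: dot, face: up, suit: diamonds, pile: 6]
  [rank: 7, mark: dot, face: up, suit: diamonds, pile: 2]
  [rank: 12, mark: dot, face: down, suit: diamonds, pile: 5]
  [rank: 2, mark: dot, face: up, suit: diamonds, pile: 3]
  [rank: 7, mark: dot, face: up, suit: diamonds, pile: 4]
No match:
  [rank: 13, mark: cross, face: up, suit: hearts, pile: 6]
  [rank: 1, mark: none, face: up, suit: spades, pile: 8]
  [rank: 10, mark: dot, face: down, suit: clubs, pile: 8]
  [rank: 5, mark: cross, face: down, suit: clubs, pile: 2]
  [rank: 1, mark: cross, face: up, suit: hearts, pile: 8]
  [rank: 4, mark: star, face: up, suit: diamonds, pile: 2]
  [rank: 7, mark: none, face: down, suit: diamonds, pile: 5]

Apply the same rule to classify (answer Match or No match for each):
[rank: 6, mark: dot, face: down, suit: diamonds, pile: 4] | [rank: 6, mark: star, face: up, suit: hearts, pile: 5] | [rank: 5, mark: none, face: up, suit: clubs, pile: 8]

Match, No match, No match

Rule: suit is diamonds AND mark is dot. This holds for each 'Match' example and fails for each 'No match' one.
[rank: 6, mark: dot, face: down, suit: diamonds, pile: 4]: suit is diamonds, mark is dot — checks out, so Match.
[rank: 6, mark: star, face: up, suit: hearts, pile: 5]: suit is hearts, mark is star — doesn't qualify, so No match.
[rank: 5, mark: none, face: up, suit: clubs, pile: 8]: suit is clubs, mark is none — doesn't qualify, so No match.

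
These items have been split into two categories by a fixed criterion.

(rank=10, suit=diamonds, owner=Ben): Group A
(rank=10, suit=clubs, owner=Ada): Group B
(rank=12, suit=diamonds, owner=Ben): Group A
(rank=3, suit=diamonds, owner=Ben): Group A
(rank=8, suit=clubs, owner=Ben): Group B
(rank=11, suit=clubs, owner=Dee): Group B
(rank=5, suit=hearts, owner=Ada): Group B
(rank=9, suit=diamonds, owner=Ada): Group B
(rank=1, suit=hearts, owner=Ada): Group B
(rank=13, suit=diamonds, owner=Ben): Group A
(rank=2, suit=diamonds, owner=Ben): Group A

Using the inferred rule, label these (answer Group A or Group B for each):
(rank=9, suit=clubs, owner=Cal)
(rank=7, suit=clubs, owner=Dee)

Group B, Group B

The distinguishing property — suit is diamonds AND owner is Ben — holds for all the 'Group A' cases and none of the 'Group B' cases.
Group B: (rank=9, suit=clubs, owner=Cal), since suit is clubs, owner is Cal. Group B: (rank=7, suit=clubs, owner=Dee), since suit is clubs, owner is Dee.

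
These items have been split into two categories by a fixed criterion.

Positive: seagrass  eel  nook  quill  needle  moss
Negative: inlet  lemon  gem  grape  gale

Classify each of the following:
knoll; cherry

Positive, Positive

A rule that fits every label: has a double letter — true of each 'Positive' example, false of each 'Negative' one.
knoll → 'll' doubled → Positive.
cherry → 'rr' doubled → Positive.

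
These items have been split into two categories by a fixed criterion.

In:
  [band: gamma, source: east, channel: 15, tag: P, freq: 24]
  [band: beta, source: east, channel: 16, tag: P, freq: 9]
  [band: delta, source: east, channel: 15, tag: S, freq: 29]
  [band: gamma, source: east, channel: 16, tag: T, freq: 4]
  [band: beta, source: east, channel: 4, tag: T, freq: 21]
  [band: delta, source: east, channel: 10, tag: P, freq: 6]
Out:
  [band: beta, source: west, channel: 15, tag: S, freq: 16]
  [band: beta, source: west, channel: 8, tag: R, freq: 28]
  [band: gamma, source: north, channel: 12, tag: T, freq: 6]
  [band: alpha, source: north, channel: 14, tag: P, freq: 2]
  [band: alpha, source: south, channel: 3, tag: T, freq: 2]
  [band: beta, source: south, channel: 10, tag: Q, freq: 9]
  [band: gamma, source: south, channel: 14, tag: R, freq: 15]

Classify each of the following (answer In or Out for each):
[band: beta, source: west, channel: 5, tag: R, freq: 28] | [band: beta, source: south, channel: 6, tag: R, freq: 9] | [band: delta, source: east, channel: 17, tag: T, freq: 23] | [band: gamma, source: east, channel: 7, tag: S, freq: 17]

Out, Out, In, In

The common property of the 'In' items is: source is east. No 'Out' item has it.
Out: [band: beta, source: west, channel: 5, tag: R, freq: 28], since source is west.
Out: [band: beta, source: south, channel: 6, tag: R, freq: 9], since source is south.
In: [band: delta, source: east, channel: 17, tag: T, freq: 23], since source is east.
In: [band: gamma, source: east, channel: 7, tag: S, freq: 17], since source is east.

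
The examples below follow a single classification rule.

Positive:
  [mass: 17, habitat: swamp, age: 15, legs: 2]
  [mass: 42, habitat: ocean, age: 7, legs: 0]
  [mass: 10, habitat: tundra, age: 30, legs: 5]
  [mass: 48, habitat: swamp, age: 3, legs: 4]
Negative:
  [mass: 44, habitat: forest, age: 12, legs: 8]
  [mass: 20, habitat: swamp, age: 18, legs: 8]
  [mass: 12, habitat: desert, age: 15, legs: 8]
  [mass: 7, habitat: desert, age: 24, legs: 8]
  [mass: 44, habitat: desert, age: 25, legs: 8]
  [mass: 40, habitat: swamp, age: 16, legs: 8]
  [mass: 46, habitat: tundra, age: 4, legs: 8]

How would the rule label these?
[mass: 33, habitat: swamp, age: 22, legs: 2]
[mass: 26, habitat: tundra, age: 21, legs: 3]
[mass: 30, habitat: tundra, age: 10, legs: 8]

Positive, Positive, Negative

The distinguishing property — legs ≤ 5 — holds for all the 'Positive' cases and none of the 'Negative' cases.
[mass: 33, habitat: swamp, age: 22, legs: 2] → legs = 2 → Positive. [mass: 26, habitat: tundra, age: 21, legs: 3] → legs = 3 → Positive. [mass: 30, habitat: tundra, age: 10, legs: 8] → legs = 8 → Negative.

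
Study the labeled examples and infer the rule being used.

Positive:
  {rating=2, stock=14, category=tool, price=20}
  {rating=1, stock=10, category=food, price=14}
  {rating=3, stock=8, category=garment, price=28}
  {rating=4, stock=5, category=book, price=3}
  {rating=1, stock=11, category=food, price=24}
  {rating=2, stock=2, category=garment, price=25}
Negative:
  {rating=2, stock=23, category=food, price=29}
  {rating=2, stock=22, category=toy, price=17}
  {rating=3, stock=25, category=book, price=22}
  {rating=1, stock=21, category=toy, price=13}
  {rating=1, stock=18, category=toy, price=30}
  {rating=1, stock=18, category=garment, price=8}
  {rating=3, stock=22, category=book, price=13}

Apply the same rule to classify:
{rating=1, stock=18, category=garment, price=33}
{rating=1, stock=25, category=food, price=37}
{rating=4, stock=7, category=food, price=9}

Negative, Negative, Positive

All 'Positive' examples share one property — stock ≤ 14 — and every 'Negative' example lacks it.
{rating=1, stock=18, category=garment, price=33}: Negative (stock = 18).
{rating=1, stock=25, category=food, price=37}: Negative (stock = 25).
{rating=4, stock=7, category=food, price=9}: Positive (stock = 7).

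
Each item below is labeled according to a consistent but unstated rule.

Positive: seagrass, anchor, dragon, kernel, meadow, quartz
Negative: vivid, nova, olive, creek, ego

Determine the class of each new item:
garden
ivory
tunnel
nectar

Positive, Negative, Positive, Positive

Every 'Positive' example satisfies: length ≥ 6. None of the 'Negative' examples do.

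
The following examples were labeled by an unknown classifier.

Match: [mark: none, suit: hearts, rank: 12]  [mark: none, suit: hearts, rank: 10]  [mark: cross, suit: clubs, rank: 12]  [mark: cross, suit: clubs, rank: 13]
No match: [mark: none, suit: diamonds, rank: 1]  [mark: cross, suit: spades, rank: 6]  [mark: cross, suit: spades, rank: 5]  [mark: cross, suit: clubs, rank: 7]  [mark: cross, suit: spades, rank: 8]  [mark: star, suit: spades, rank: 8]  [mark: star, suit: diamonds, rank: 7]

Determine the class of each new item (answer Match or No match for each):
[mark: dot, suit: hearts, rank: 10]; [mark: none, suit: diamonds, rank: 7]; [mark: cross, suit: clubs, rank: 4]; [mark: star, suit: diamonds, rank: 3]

The classifier is using: rank ≥ 10.
[mark: dot, suit: hearts, rank: 10] — rank = 10, hence Match.
[mark: none, suit: diamonds, rank: 7] — rank = 7, hence No match.
[mark: cross, suit: clubs, rank: 4] — rank = 4, hence No match.
[mark: star, suit: diamonds, rank: 3] — rank = 3, hence No match.

Match, No match, No match, No match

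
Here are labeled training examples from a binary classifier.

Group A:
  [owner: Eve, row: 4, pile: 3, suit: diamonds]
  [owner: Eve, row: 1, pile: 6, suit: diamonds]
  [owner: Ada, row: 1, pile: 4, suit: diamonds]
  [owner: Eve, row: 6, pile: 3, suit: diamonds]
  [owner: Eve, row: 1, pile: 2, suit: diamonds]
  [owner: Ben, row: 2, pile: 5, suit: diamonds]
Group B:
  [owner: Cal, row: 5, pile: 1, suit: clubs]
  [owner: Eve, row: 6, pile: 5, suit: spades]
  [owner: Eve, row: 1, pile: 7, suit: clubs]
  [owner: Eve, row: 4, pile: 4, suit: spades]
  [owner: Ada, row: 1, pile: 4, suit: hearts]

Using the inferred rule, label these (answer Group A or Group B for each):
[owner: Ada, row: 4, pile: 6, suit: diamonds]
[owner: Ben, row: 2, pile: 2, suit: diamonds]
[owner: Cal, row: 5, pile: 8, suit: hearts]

Group A, Group A, Group B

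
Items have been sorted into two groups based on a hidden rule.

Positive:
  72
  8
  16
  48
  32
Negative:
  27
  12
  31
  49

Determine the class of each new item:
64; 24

Positive, Positive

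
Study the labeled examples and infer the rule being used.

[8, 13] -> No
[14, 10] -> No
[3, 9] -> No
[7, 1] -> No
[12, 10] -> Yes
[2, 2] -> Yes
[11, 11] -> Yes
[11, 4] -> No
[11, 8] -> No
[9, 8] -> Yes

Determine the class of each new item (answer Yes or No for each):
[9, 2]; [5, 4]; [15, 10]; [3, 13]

The simplest hypothesis consistent with all the labels is: |first − second| ≤ 2.
[9, 2]: |9−2| = 7 — does not fit, so No. [5, 4]: |5−4| = 1 — meets the rule, so Yes. [15, 10]: |15−10| = 5 — does not fit, so No. [3, 13]: |3−13| = 10 — does not fit, so No.

No, Yes, No, No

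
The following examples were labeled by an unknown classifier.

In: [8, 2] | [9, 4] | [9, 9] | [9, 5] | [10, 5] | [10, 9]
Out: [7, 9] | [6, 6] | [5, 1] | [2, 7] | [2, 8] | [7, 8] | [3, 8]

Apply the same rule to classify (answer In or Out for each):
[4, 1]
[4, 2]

Out, Out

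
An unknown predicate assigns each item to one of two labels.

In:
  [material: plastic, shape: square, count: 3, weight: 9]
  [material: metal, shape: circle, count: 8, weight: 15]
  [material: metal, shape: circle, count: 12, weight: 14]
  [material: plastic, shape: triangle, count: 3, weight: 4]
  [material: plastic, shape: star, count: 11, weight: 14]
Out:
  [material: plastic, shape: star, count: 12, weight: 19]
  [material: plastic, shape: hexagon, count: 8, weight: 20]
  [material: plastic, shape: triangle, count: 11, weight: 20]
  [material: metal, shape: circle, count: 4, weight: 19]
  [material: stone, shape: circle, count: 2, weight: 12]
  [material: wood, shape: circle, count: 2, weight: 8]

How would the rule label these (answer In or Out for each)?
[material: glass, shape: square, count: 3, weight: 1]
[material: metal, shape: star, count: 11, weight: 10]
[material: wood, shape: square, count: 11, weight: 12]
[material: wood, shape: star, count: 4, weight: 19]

The rule appears to be: count ≥ 3 AND weight ≤ 15.
[material: glass, shape: square, count: 3, weight: 1] → count = 3, weight = 1 → In.
[material: metal, shape: star, count: 11, weight: 10] → count = 11, weight = 10 → In.
[material: wood, shape: square, count: 11, weight: 12] → count = 11, weight = 12 → In.
[material: wood, shape: star, count: 4, weight: 19] → count = 4, weight = 19 → Out.

In, In, In, Out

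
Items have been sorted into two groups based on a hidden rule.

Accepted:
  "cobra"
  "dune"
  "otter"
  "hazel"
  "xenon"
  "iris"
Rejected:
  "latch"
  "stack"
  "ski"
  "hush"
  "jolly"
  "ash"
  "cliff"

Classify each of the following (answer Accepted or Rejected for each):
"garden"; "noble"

'Accepted' ⟺ has ≥ 2 vowels.
"garden" → 2 vowels → Accepted.
"noble" → 2 vowels → Accepted.

Accepted, Accepted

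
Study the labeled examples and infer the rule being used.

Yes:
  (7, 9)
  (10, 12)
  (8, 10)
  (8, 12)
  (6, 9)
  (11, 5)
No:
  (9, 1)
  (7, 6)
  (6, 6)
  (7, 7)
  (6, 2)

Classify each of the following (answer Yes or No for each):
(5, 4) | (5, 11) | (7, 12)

The common property of the 'Yes' items is: sum ≥ 15. No 'No' item has it.
(5, 4) → 5+4 = 9 → No. (5, 11) → 5+11 = 16 → Yes. (7, 12) → 7+12 = 19 → Yes.

No, Yes, Yes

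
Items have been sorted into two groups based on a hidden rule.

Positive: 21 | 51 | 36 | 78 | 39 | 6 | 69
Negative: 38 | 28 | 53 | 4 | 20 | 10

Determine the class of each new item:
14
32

The pattern is that an item is 'Positive' exactly when: multiple of 3.
14 — 14 = 3·4 + 2, hence Negative. 32 — 32 = 3·10 + 2, hence Negative.

Negative, Negative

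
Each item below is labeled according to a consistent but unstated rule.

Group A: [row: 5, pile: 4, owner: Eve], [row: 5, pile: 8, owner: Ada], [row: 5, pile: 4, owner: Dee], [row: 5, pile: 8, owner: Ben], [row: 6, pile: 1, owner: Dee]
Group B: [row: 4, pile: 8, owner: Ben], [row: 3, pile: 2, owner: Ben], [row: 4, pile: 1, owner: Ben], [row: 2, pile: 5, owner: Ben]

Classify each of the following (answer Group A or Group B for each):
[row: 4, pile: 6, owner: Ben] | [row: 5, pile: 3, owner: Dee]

Group B, Group A

The pattern is that an item is 'Group A' exactly when: row ≥ 5.
[row: 4, pile: 6, owner: Ben]: row = 4, fails the rule → Group B.
[row: 5, pile: 3, owner: Dee]: row = 5, satisfies this → Group A.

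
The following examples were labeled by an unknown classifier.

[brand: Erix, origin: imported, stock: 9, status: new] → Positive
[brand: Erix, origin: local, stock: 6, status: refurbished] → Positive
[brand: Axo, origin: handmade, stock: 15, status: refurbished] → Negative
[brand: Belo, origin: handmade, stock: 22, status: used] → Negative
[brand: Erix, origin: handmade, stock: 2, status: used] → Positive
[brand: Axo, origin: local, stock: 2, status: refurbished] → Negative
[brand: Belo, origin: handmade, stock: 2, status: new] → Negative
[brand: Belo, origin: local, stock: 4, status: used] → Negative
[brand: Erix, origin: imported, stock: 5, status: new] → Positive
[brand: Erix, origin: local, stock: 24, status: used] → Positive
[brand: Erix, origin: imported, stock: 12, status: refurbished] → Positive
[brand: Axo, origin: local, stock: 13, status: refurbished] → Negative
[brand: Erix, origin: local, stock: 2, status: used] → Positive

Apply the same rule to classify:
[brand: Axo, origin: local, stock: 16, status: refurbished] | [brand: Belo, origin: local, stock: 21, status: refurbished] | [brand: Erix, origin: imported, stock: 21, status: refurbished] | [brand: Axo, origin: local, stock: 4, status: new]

Negative, Negative, Positive, Negative

The classifier is using: brand is Erix.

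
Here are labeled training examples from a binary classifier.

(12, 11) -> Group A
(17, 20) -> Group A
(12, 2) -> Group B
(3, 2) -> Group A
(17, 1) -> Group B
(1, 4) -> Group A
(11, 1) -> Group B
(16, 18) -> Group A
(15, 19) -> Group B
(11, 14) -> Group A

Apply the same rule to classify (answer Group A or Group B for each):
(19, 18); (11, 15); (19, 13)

Group A, Group B, Group B

Rule: |first − second| ≤ 3. This holds for each 'Group A' example and fails for each 'Group B' one.
(19, 18): Group A (|19−18| = 1).
(11, 15): Group B (|11−15| = 4).
(19, 13): Group B (|19−13| = 6).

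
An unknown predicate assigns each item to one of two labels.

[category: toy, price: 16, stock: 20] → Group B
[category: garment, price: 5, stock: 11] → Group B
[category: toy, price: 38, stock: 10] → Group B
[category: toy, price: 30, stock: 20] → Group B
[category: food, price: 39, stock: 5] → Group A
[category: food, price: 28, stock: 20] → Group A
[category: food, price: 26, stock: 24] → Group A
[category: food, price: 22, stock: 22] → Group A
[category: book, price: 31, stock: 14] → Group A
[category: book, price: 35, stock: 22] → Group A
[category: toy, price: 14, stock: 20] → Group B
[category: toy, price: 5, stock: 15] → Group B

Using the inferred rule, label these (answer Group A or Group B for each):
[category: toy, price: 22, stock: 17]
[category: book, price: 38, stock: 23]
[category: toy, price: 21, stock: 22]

Group B, Group A, Group B

The pattern is that an item is 'Group A' exactly when: category is food OR category is book.
Group B: [category: toy, price: 22, stock: 17], since category is toy. Group A: [category: book, price: 38, stock: 23], since category is book. Group B: [category: toy, price: 21, stock: 22], since category is toy.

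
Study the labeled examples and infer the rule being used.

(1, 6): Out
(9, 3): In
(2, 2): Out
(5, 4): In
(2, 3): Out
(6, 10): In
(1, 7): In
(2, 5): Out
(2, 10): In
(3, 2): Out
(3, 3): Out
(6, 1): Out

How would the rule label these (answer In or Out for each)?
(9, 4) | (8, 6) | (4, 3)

In, In, Out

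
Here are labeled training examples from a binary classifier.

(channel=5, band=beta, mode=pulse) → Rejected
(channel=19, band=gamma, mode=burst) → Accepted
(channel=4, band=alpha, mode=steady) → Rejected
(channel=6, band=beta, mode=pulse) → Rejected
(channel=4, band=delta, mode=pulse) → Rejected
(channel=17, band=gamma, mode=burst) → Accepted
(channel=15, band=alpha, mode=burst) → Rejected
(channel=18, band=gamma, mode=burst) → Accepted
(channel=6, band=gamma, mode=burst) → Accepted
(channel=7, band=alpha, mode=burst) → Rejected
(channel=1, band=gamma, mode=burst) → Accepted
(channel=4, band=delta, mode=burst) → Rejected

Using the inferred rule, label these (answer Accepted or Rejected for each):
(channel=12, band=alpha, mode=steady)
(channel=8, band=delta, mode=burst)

Rejected, Rejected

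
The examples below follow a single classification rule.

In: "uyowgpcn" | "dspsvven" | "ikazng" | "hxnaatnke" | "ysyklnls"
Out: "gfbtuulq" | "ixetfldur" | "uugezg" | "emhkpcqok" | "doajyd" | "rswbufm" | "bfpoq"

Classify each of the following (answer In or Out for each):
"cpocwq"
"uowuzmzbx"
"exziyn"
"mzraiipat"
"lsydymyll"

Out, Out, In, Out, Out

The pattern is that an item is 'In' exactly when: contains 'n'.
Out: "cpocwq", since no 'n'.
Out: "uowuzmzbx", since no 'n'.
In: "exziyn", since has 'n'.
Out: "mzraiipat", since no 'n'.
Out: "lsydymyll", since no 'n'.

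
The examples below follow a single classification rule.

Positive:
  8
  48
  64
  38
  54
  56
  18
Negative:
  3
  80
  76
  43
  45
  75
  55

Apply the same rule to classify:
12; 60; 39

Positive, Positive, Negative

The rule appears to be: even AND at most 64.
12 → 12 is even, 12 ≤ 64 → Positive.
60 → 60 is even, 60 ≤ 64 → Positive.
39 → 39 is odd, 39 ≤ 64 → Negative.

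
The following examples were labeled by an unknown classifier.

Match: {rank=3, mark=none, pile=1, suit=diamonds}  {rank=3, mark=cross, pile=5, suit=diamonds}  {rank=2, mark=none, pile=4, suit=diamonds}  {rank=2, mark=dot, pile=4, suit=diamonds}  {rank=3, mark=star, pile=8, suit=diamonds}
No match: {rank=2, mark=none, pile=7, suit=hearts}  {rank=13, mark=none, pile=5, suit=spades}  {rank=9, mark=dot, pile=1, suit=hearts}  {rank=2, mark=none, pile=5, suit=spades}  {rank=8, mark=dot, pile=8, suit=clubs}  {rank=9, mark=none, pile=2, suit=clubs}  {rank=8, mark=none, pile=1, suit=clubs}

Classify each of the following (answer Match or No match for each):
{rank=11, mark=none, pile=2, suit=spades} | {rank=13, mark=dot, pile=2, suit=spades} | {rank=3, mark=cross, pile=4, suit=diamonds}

No match, No match, Match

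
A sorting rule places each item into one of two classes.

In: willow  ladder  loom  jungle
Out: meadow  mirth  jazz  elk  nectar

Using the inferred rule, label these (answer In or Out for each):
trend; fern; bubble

The distinguishing property — even length AND contains 'l' — holds for all the 'In' cases and none of the 'Out' cases.
trend → length 5, no 'l' → Out.
fern → length 4, no 'l' → Out.
bubble → length 6, has 'l' → In.

Out, Out, In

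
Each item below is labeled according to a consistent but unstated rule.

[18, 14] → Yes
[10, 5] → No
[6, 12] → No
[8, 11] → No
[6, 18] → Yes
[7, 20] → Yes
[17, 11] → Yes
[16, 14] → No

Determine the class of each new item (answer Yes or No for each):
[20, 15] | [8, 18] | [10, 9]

Yes, Yes, No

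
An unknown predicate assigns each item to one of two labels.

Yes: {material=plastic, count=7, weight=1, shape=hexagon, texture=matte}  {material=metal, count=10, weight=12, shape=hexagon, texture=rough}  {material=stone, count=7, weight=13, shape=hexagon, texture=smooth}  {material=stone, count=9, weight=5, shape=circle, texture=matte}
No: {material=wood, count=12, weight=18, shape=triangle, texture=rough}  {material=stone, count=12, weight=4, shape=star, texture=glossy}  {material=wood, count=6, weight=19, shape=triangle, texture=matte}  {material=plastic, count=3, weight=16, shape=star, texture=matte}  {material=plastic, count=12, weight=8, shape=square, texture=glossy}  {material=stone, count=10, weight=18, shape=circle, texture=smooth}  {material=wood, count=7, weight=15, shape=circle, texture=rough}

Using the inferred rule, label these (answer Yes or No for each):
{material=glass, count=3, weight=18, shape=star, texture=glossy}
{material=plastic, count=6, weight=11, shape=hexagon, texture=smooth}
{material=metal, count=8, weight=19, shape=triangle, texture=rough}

The rule appears to be: weight ≤ 13 AND count ≤ 10.

No, Yes, No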